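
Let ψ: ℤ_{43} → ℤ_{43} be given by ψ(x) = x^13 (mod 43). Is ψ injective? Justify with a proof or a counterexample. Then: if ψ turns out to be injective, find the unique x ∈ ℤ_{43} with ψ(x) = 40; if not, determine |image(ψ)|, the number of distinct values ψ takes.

31

Since 43 is prime, the nonzero elements of ℤ_{43} form a cyclic group of order 42.
As gcd(13, 42) = 1, raising to the 13th power is a bijection on this group: if a^13 ≡ b^13 then (ab^{−1})^13 = 1, and the only element of order dividing gcd(13, 42) = 1 is 1, so a = b.
With ψ(0) = 0 this makes ψ injective on all of ℤ_{43}, hence bijective (finite equal-size domain and codomain). In particular ψ is injective.
Since ψ is injective, we find the preimage of 40. The inverse of x ↦ x^13 on (ℤ_{43})^× is x ↦ x^13, because 13·13 = 169 = 4·42 + 1 ≡ 1 (mod 42) and x^{42} = 1 for x ≠ 0 (Fermat). So ψ⁻¹(40) = 40^13 mod 43.
Repeated squaring mod 43: 40^1 ≡ 40, 40^2 ≡ 40² = 1600 ≡ 9, 40^4 ≡ 9² = 81 ≡ 38, 40^8 ≡ 38² = 1444 ≡ 25. Since 13 = 8 + 4 + 1, 40^13 ≡ 25·38·40: 25·38 = 950 ≡ 4, then 4·40 = 160 ≡ 31. So 40^13 ≡ 31 (mod 43).
Hence ψ⁻¹(40) = 31.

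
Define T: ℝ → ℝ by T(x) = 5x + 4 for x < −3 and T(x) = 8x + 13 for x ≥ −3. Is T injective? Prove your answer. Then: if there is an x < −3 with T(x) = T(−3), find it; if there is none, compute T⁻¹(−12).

-16/5

Both pieces are strictly increasing (slopes 5 and 8), so each is injective on its own interval.
The left piece maps (−∞, −3) onto (−∞, −11); the right piece maps [−3, ∞) onto [−11, ∞).
These images are disjoint, so no value is attained by both pieces. Therefore T is injective.
Because the two images are disjoint, no x < −3 has T(x) = T(−3), so we compute T⁻¹(−12): −12 lies in (−∞, −11), so solve 5x + 4 = −12: x = (−12 − 4)/5 = −16/5.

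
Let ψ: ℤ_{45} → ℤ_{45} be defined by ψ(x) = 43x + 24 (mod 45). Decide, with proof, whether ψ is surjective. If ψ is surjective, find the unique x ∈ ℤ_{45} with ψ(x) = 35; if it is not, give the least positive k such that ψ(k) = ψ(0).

By definition, surjectivity means every element of the codomain has a preimage under ψ.
Since gcd(43, 45) = 1, 43 is invertible modulo 45. Euclid's algorithm: 45 = 1·43 + 2, 43 = 21·2 + 1; back-substituting gives 1 = 22·43 − 21·45, so 43⁻¹ ≡ 22 (mod 45).
Then y ↦ 22(y − 24) is a two-sided inverse to ψ, so every y ∈ ℤ_{45} has a preimage.
Therefore ψ is surjective.
Since ψ is surjective, we compute ψ⁻¹(35): solve 43x + 24 ≡ 35 (mod 45), i.e. 43x ≡ 11 (mod 45).
Multiplying by 43⁻¹ = 22 gives x ≡ 22·11 = 242 = 5·45 + 17 ≡ 17 (mod 45).
Check: ψ(17) = 43·17 + 24 = 755 = 16·45 + 35 ≡ 35 (mod 45).

17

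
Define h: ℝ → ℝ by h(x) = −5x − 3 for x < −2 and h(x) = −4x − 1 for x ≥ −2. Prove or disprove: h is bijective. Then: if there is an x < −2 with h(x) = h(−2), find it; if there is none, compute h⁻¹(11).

Both pieces are strictly decreasing (slopes −5 and −4), so each is injective on its own interval.
The left piece maps (−∞, −2) onto (7, ∞); the right piece maps [−2, ∞) onto (−∞, 7].
Since 7 = 7, the images partition ℝ: h is injective and surjective, hence bijective.
Because the two images are disjoint, no x < −2 has h(x) = h(−2), so we compute h⁻¹(11): 11 lies in (7, ∞), so solve −5x − 3 = 11: x = (11 + 3)/(−5) = −14/5.

-14/5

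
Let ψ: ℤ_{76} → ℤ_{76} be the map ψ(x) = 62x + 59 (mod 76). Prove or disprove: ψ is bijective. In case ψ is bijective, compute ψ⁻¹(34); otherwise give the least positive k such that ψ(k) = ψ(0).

38

Recall: injectivity means: for all s, t in the domain, ψ(s) = ψ(t) implies s = t.
We have gcd(62, 76) = 2 > 1. Taking s = 0 and t = 38: ψ(0) = 59 and ψ(38) = 62·38 + 59 = 2415 ≡ 59 (mod 76).
So ψ(0) = ψ(38) while 0 ≠ 38, thus ψ is not injective, hence not bijective.
Since ψ is not bijective, we find the least positive k with ψ(k) = ψ(0): this means 62k ≡ 0 (mod 76), i.e. 76 ∣ 62k. Since gcd(62, 76) = 2, dividing through by 2 this holds exactly when 38 ∣ 31k, and as gcd(31, 38) = 1, exactly when 38 ∣ k.
The smallest positive such k is 38.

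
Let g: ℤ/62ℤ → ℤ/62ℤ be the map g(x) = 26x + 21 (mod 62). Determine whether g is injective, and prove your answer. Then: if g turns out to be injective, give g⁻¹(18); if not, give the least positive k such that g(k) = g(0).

31

Recall: g is injective if g(x_1) = g(x_2) implies x_1 = x_2.
We have gcd(26, 62) = 2 > 1. Taking x_1 = 0 and x_2 = 31: g(0) = 21 and g(31) = 26·31 + 21 = 827 ≡ 21 (mod 62).
So g(0) = g(31) while 0 ≠ 31, hence g is not injective.
Since g is not injective, we find the least positive k with g(k) = g(0): this means 26k ≡ 0 (mod 62), i.e. 62 ∣ 26k. Since gcd(26, 62) = 2, dividing through by 2 this holds exactly when 31 ∣ 13k, and as gcd(13, 31) = 1, exactly when 31 ∣ k.
The smallest positive such k is 31.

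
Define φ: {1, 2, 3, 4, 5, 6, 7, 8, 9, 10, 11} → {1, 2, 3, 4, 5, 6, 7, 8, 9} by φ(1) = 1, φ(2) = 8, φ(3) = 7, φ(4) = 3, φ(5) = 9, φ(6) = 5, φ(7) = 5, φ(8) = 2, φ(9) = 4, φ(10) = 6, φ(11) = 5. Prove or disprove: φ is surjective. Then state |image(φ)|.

Every element of the codomain has a preimage: 1 = φ(1), 2 = φ(8), 3 = φ(4), 4 = φ(9), 5 = φ(6), 6 = φ(10), 7 = φ(3), 8 = φ(2), 9 = φ(5).
Therefore φ is surjective.
The image of φ is {1, 2, 3, 4, 5, 6, 7, 8, 9}, which has 9 elements.

9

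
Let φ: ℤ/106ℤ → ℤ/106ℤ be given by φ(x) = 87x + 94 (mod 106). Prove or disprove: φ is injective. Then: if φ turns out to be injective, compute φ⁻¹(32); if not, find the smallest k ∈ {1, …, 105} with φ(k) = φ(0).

20

Recall that φ is injective when φ(s) = φ(t) forces s = t.
Suppose φ(s) = φ(t) in ℤ/106ℤ. Then 87s + 94 ≡ 87t + 94 (mod 106), thus 87(s − t) ≡ 0 (mod 106).
Since gcd(87, 106) = 1, 87 is invertible modulo 106, thus s − t ≡ 0 (mod 106), i.e. s = t.
Therefore φ is injective.
We now compute 87⁻¹ mod 106 explicitly. Euclid's algorithm: 106 = 1·87 + 19, 87 = 4·19 + 11, 19 = 1·11 + 8, 11 = 1·8 + 3, 8 = 2·3 + 2, 3 = 1·2 + 1; back-substituting gives 1 = 39·87 − 32·106, so 87⁻¹ ≡ 39 (mod 106).
Since φ is injective, we find φ⁻¹(32): we need 87x ≡ 32 − 94 ≡ 44 (mod 106). Using 87⁻¹ = 39: x ≡ 39·44 = 1716 = 16·106 + 20, so x = 20.
Check: φ(20) = 87·20 + 94 = 1834 = 17·106 + 32 ≡ 32 (mod 106).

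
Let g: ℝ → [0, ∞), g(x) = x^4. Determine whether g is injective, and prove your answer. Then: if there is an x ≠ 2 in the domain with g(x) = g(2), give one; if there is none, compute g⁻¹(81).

-2

g(2) = 16 = (−2)^4 = g(−2) (since 4 is even), with 2 ≠ −2. So g is not injective.
For the follow-up, such an x exists: taking x = −2 ∈ ℝ gives g(−2) = 16 = g(2) with −2 ≠ 2.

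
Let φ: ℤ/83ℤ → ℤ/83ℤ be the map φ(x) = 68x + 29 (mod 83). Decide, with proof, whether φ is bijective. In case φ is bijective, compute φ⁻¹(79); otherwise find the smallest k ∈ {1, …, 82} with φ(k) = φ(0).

If φ(s) = φ(t), then 68s ≡ 68t (mod 83). Because gcd(68, 83) = 1, we may cancel 68 to get s ≡ t (mod 83).
We now compute 68⁻¹ mod 83 explicitly. Euclid's algorithm: 83 = 1·68 + 15, 68 = 4·15 + 8, 15 = 1·8 + 7, 8 = 1·7 + 1; back-substituting gives 1 = 11·68 − 9·83, so 68⁻¹ ≡ 11 (mod 83).
Then y ↦ 11(y − 29) is a two-sided inverse to φ, so every y ∈ ℤ/83ℤ has a preimage.
Hence φ is bijective.
Since φ is bijective, we compute φ⁻¹(79): solve 68x + 29 ≡ 79 (mod 83), i.e. 68x ≡ 50 (mod 83).
Multiplying by 68⁻¹ = 11 gives x ≡ 11·50 = 550 = 6·83 + 52 ≡ 52 (mod 83).
Check: φ(52) = 68·52 + 29 = 3565 = 42·83 + 79 ≡ 79 (mod 83).

52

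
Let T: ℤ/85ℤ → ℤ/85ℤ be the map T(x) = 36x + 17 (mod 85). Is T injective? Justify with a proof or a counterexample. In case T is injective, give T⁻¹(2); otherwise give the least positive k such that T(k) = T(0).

35

By definition, T is injective if T(u) = T(v) implies u = v.
If T(u) = T(v), then 36u ≡ 36v (mod 85). Because gcd(36, 85) = 1, we may cancel 36 to get u ≡ v (mod 85).
So T is injective.
We now compute 36⁻¹ mod 85 explicitly. Euclid's algorithm: 85 = 2·36 + 13, 36 = 2·13 + 10, 13 = 1·10 + 3, 10 = 3·3 + 1; back-substituting gives 1 = 26·36 − 11·85, so 36⁻¹ ≡ 26 (mod 85).
Since T is injective, we find T⁻¹(2): we need 36x ≡ 2 − 17 ≡ 70 (mod 85). Using 36⁻¹ = 26: x ≡ 26·70 = 1820 = 21·85 + 35, so x = 35.
Check: T(35) = 36·35 + 17 = 1277 = 15·85 + 2 ≡ 2 (mod 85).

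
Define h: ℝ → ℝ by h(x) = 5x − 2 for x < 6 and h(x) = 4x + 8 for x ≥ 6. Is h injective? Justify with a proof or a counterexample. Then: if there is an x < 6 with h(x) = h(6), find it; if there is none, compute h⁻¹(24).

26/5

Both pieces are strictly increasing (slopes 5 and 4), so each is injective on its own interval.
The left piece maps (−∞, 6) onto (−∞, 28); the right piece maps [6, ∞) onto [32, ∞).
These images are disjoint, so no value is attained by both pieces. Thus h is injective.
Because the two images are disjoint, no x < 6 has h(x) = h(6), so we compute h⁻¹(24): 24 lies in (−∞, 28), so solve 5x − 2 = 24: x = (24 + 2)/5 = 26/5.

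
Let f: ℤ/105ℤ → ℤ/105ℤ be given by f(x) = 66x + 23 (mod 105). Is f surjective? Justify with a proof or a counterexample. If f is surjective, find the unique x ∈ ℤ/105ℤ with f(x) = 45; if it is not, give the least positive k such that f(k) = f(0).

Since gcd(66, 105) = 3, we have 66x ≡ 0 (mod 3) for all x, so f(x) ≡ 2 (mod 3).
But 0 ≢ 2 (mod 3), so 0 ∈ ℤ/105ℤ has no preimage. Therefore f is not surjective.
Since f is not surjective, we find the least positive k with f(k) = f(0): this means 66k ≡ 0 (mod 105), i.e. 105 ∣ 66k. Since gcd(66, 105) = 3, dividing through by 3 this holds exactly when 35 ∣ 22k, and as gcd(22, 35) = 1, exactly when 35 ∣ k.
The smallest positive such k is 35.

35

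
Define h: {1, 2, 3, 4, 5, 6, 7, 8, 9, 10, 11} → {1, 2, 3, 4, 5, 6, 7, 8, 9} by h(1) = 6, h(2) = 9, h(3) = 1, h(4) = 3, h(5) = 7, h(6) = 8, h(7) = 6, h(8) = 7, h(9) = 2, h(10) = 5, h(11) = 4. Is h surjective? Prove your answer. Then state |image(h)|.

9

Every element of the codomain has a preimage: 1 = h(3), 2 = h(9), 3 = h(4), 4 = h(11), 5 = h(10), 6 = h(1), 7 = h(5), 8 = h(6), 9 = h(2).
Thus h is surjective.
The image of h is {1, 2, 3, 4, 5, 6, 7, 8, 9}, which has 9 elements.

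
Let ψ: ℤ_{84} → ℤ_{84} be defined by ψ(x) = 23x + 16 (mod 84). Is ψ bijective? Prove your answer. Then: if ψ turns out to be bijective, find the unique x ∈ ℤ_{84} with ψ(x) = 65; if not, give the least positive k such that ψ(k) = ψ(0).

Recall: ψ is injective if ψ(x_1) = ψ(x_2) implies x_1 = x_2.
Suppose ψ(x_1) = ψ(x_2) in ℤ_{84}. Then 23x_1 + 16 ≡ 23x_2 + 16 (mod 84), therefore 23(x_1 − x_2) ≡ 0 (mod 84).
Since gcd(23, 84) = 1, 23 is invertible modulo 84, therefore x_1 − x_2 ≡ 0 (mod 84), i.e. x_1 = x_2.
We now compute 23⁻¹ mod 84 explicitly. Euclid's algorithm: 84 = 3·23 + 15, 23 = 1·15 + 8, 15 = 1·8 + 7, 8 = 1·7 + 1; back-substituting gives 1 = 11·23 − 3·84, so 23⁻¹ ≡ 11 (mod 84).
Then y ↦ 11(y − 16) is a two-sided inverse to ψ, so every y ∈ ℤ_{84} has a preimage.
Therefore ψ is bijective.
Since ψ is bijective, we find ψ⁻¹(65): we need 23x ≡ 65 − 16 ≡ 49 (mod 84). Using 23⁻¹ = 11: x ≡ 11·49 = 539 = 6·84 + 35, so x = 35.
Check: ψ(35) = 23·35 + 16 = 821 = 9·84 + 65 ≡ 65 (mod 84).

35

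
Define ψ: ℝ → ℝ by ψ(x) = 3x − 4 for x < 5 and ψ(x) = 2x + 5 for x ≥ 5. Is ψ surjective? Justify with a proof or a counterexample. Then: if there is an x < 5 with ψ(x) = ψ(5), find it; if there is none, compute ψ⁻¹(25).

10

Both pieces are strictly increasing (slopes 3 and 2), so each is injective on its own interval.
The left piece maps (−∞, 5) onto (−∞, 11); the right piece maps [5, ∞) onto [15, ∞).
The union (−∞, 11) ∪ [15, ∞) omits the interval between 11 and 15; in particular 11 has no preimage. So ψ is not surjective.
Because the two images are disjoint, no x < 5 has ψ(x) = ψ(5), so we compute ψ⁻¹(25): 25 lies in [15, ∞), so solve 2x + 5 = 25: x = (25 − 5)/2 = 10.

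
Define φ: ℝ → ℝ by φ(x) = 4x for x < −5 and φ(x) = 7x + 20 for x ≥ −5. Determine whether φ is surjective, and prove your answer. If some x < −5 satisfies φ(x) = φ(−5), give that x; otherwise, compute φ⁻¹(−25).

-25/4

Both pieces are strictly increasing (slopes 4 and 7), so each is injective on its own interval.
The left piece maps (−∞, −5) onto (−∞, −20); the right piece maps [−5, ∞) onto [−15, ∞).
The union (−∞, −20) ∪ [−15, ∞) omits the interval between −20 and −15; in particular −20 has no preimage. So φ is not surjective.
Because the two images are disjoint, no x < −5 has φ(x) = φ(−5), so we compute φ⁻¹(−25): −25 lies in (−∞, −20), so solve 4x = −25: x = (−25 − 0)/4 = −25/4.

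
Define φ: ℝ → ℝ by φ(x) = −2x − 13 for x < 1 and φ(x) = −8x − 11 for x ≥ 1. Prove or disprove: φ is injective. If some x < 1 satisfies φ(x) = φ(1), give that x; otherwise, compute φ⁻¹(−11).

-1

Both pieces are strictly decreasing (slopes −2 and −8), so each is injective on its own interval.
The left piece maps (−∞, 1) onto (−15, ∞); the right piece maps [1, ∞) onto (−∞, −19].
These images are disjoint, so no value is attained by both pieces. So φ is injective.
Because the two images are disjoint, no x < 1 has φ(x) = φ(1), so we compute φ⁻¹(−11): −11 lies in (−15, ∞), so solve −2x − 13 = −11: x = (−11 + 13)/(−2) = −1.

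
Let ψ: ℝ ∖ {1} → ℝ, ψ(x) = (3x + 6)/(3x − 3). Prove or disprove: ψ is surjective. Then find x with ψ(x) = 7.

3/2

If ψ(x) = 1, cross-multiplying gives 3(3x + 6) = 3(3x − 3), which simplifies to 18 = −9 — false.  So 1 has no preimage and ψ is not surjective.
Solving ψ(x) = 7: cross-multiplying gives 3x + 6 = 7(3x − 3), which rearranges to −18x = −27, so x = 3/2.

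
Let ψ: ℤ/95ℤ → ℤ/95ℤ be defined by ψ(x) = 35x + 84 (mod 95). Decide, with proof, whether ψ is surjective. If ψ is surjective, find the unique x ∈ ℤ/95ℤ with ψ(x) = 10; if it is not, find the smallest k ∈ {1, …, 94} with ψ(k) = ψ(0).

Since gcd(35, 95) = 5, we have 35x ≡ 0 (mod 5) for all x, so ψ(x) ≡ 4 (mod 5).
But 0 ≢ 4 (mod 5), so 0 ∈ ℤ/95ℤ has no preimage. Hence ψ is not surjective.
Since ψ is not surjective, we find the least positive k with ψ(k) = ψ(0): this means 35k ≡ 0 (mod 95), i.e. 95 ∣ 35k. Since gcd(35, 95) = 5, dividing through by 5 this holds exactly when 19 ∣ 7k, and as gcd(7, 19) = 1, exactly when 19 ∣ k.
The smallest positive such k is 19.

19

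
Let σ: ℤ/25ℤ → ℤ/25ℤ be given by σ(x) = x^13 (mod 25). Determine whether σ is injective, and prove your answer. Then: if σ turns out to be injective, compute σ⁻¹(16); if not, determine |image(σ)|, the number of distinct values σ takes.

σ(0) = 0^13 = 0.
σ(5): Repeated squaring mod 25: 5^1 ≡ 5, 5^2 ≡ 5² = 25 ≡ 0, 5^4 ≡ 0² = 0, 5^8 ≡ 0² = 0. Since 13 = 8 + 4 + 1, 5^13 ≡ 0·0·5: 0·0 = 0, then 0·5 = 0. So 5^13 ≡ 0 (mod 25).
So σ(0) = σ(5) = 0 while 0 ≠ 5, hence σ is not injective.
Since σ is not injective, we determine |image(σ)|. Computing x^13 mod 25 for each x (by repeated squaring, reducing mod 25 at every step), the values σ(0), σ(1), …, σ(24) are: 0, 1, 17, 23, 14, 0, 16, 7, 13, 4, 0, 6, 22, 3, 19, 0, 21, 12, 18, 9, 0, 11, 2, 8, 24.
The distinct values are {0, 1, 2, 3, 4, 6, 7, 8, 9, 11, 12, 13, 14, 16, 17, 18, 19, 21, 22, 23, 24}; there are 21 of them.

21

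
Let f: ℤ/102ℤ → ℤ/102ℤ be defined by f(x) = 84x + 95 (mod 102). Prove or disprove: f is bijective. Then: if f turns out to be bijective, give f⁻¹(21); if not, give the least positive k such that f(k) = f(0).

We have gcd(84, 102) = 6 > 1. Taking a = 0 and b = 17: f(0) = 95 and f(17) = 84·17 + 95 = 1523 ≡ 95 (mod 102).
So f(0) = f(17) while 0 ≠ 17, thus f is not injective, hence not bijective.
Since f is not bijective, we find the least positive k with f(k) = f(0): this means 84k ≡ 0 (mod 102), i.e. 102 ∣ 84k. Since gcd(84, 102) = 6, dividing through by 6 this holds exactly when 17 ∣ 14k, and as gcd(14, 17) = 1, exactly when 17 ∣ k.
The smallest positive such k is 17.

17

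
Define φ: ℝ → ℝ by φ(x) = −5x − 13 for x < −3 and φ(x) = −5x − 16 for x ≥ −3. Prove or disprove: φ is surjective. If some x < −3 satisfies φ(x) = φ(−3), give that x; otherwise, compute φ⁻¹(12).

Both pieces are strictly decreasing (slopes −5 and −5), so each is injective on its own interval.
The left piece maps (−∞, −3) onto (2, ∞); the right piece maps [−3, ∞) onto (−∞, −1].
The union (2, ∞) ∪ (−∞, −1] omits the interval between 2 and −1; in particular 2 has no preimage. So φ is not surjective.
Because the two images are disjoint, no x < −3 has φ(x) = φ(−3), so we compute φ⁻¹(12): 12 lies in (2, ∞), so solve −5x − 13 = 12: x = (12 + 13)/(−5) = −5.

-5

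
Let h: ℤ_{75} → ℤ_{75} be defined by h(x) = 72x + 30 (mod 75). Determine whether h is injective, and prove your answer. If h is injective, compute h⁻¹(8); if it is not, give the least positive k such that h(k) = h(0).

We have gcd(72, 75) = 3 > 1. Taking x_1 = 0 and x_2 = 25: h(0) = 30 and h(25) = 72·25 + 30 = 1830 ≡ 30 (mod 75).
So h(0) = h(25) while 0 ≠ 25, therefore h is not injective.
Since h is not injective, we find the least positive k with h(k) = h(0): this means 72k ≡ 0 (mod 75), i.e. 75 ∣ 72k. Since gcd(72, 75) = 3, dividing through by 3 this holds exactly when 25 ∣ 24k, and as gcd(24, 25) = 1, exactly when 25 ∣ k.
The smallest positive such k is 25.

25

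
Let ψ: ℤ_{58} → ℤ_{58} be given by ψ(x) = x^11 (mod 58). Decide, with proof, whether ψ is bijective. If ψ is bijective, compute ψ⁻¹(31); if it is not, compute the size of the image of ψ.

Computing x^11 mod 58 for each x (by repeated squaring, reducing mod 58 at every step), the values ψ(0), ψ(1), …, ψ(57) are: 0, 1, 18, 15, 34, 13, 38, 23, 32, 51, 2, 39, 46, 33, 8, 21, 54, 41, 48, 27, 36, 55, 6, 49, 16, 53, 14, 11, 28, 29, 30, 47, 44, 5, 42, 9, 52, 3, 22, 31, 10, 17, 4, 37, 50, 25, 12, 19, 56, 7, 26, 35, 20, 45, 24, 43, 40, 57.
Every element of ℤ_{58} appears exactly once in this list, so ψ is a bijection, and in particular bijective.
Since ψ is bijective, we read off the preimage of 31 from the same table: ψ(39) = 31, so ψ⁻¹(31) = 39.

39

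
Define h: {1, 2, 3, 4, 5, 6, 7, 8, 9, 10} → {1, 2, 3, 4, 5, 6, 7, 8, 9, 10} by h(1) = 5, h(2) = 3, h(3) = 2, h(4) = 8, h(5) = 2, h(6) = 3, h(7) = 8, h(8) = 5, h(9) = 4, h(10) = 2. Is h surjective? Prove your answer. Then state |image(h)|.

No element maps to 1, so h is not surjective.
The image of h is {2, 3, 4, 5, 8}, which has 5 elements.

5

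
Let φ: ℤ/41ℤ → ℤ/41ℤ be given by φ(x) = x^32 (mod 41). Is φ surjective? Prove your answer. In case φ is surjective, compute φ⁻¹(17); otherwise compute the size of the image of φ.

φ(1) = 1^32 = 1.
φ(3): Repeated squaring mod 41: 3^1 ≡ 3, 3^2 ≡ 3² = 9, 3^4 ≡ 9² = 81 ≡ 40, 3^8 ≡ 40² = 1600 ≡ 1, 3^16 ≡ 1² = 1, 3^32 ≡ 1² = 1. So 3^32 ≡ 1 (mod 41).
So φ(1) = φ(3) = 1 while 1 ≠ 3, hence φ is not injective.
A non-injective map from the 41-element set ℤ/41ℤ to itself takes at most 40 distinct values, so it cannot be surjective. Hence φ is not surjective.
Since φ is not surjective, we determine |image(φ)|. Computing x^32 mod 41 for each x (by repeated squaring, reducing mod 41 at every step), the values φ(0), φ(1), …, φ(40) are: 0, 1, 37, 1, 16, 16, 37, 10, 18, 1, 18, 18, 16, 37, 1, 16, 10, 18, 37, 10, 10, 10, 10, 37, 18, 10, 16, 1, 37, 16, 18, 18, 1, 18, 10, 37, 16, 16, 1, 37, 1.
The distinct values are {0, 1, 10, 16, 18, 37}; there are 6 of them.

6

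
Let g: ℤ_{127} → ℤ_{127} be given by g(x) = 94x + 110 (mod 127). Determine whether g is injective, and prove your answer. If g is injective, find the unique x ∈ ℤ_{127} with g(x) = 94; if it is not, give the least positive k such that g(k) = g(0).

Suppose g(a) = g(b) in ℤ_{127}. Then 94a + 110 ≡ 94b + 110 (mod 127), so 94(a − b) ≡ 0 (mod 127).
Since gcd(94, 127) = 1, 94 is invertible modulo 127, hence a − b ≡ 0 (mod 127), i.e. a = b.
So g is injective.
We now compute 94⁻¹ mod 127 explicitly. Euclid's algorithm: 127 = 1·94 + 33, 94 = 2·33 + 28, 33 = 1·28 + 5, 28 = 5·5 + 3, 5 = 1·3 + 2, 3 = 1·2 + 1; back-substituting gives 1 = 50·94 − 37·127, so 94⁻¹ ≡ 50 (mod 127).
Since g is injective, we find g⁻¹(94): we need 94x ≡ 94 − 110 ≡ 111 (mod 127). Using 94⁻¹ = 50: x ≡ 50·111 = 5550 = 43·127 + 89, so x = 89.
Check: g(89) = 94·89 + 110 = 8476 = 66·127 + 94 ≡ 94 (mod 127).

89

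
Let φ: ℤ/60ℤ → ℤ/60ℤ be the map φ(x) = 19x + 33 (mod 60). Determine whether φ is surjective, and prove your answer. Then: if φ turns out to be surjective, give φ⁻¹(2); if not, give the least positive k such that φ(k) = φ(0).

11

By definition, surjectivity means every element of the codomain has a preimage under φ.
Since gcd(19, 60) = 1, 19 is invertible modulo 60. Euclid's algorithm: 60 = 3·19 + 3, 19 = 6·3 + 1; back-substituting gives 1 = 19·19 − 6·60, so 19⁻¹ ≡ 19 (mod 60).
For any y ∈ ℤ/60ℤ, x = 19(y − 33) mod 60 satisfies φ(x) = 19·19(y − 33) + 33 ≡ y (since 19·19 ≡ 1 mod 60). So every y has a preimage.
Therefore φ is surjective.
Since φ is surjective, we compute φ⁻¹(2): solve 19x + 33 ≡ 2 (mod 60), i.e. 19x ≡ 29 (mod 60).
Multiplying by 19⁻¹ = 19 gives x ≡ 19·29 = 551 = 9·60 + 11 ≡ 11 (mod 60).
Check: φ(11) = 19·11 + 33 = 242 = 4·60 + 2 ≡ 2 (mod 60).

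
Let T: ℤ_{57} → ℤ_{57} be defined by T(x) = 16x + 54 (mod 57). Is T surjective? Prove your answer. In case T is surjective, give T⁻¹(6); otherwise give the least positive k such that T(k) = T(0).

54

Since gcd(16, 57) = 1, 16 is invertible modulo 57. Euclid's algorithm: 57 = 3·16 + 9, 16 = 1·9 + 7, 9 = 1·7 + 2, 7 = 3·2 + 1; back-substituting gives 1 = 25·16 − 7·57, so 16⁻¹ ≡ 25 (mod 57).
For any y ∈ ℤ_{57}, x = 25(y − 54) mod 57 satisfies T(x) = 16·25(y − 54) + 54 ≡ y (since 16·25 ≡ 1 mod 57). So every y has a preimage.
Therefore T is surjective.
Since T is surjective, we compute T⁻¹(6): solve 16x + 54 ≡ 6 (mod 57), i.e. 16x ≡ 9 (mod 57).
Multiplying by 16⁻¹ = 25 gives x ≡ 25·9 = 225 = 3·57 + 54 ≡ 54 (mod 57).
Check: T(54) = 16·54 + 54 = 918 = 16·57 + 6 ≡ 6 (mod 57).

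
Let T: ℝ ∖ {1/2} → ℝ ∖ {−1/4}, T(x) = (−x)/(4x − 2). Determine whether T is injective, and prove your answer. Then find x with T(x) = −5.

Suppose T(x_1) = T(x_2). Cross-multiplying: (−x_1)(4x_2 − 2) = (−x_2)(4x_1 − 2).
Expanding both sides and cancelling the symmetric terms leaves 2·(x_1 − x_2) = 0. Since 2 ≠ 0, x_1 = x_2. So T is injective.
Solving T(x) = −5: cross-multiplying gives −x = −5(4x − 2), which rearranges to 19x = 10, so x = 10/19.

10/19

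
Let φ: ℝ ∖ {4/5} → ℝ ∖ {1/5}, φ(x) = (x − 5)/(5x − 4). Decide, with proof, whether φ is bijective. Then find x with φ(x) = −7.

Suppose φ(u) = φ(v). Cross-multiplying: (u − 5)(5v − 4) = (v − 5)(5u − 4).
Expanding both sides and cancelling the symmetric terms leaves 21·(u − v) = 0. Since 21 ≠ 0, u = v. So φ is injective.
For any y ≠ 1/5, solving y(5x − 4) = x − 5 for x gives a well-defined x ≠ 4/5. So φ is surjective.
Thus φ is bijective.
Solving φ(x) = −7: cross-multiplying gives x − 5 = −7(5x − 4), which rearranges to 36x = 33, so x = 11/12.

11/12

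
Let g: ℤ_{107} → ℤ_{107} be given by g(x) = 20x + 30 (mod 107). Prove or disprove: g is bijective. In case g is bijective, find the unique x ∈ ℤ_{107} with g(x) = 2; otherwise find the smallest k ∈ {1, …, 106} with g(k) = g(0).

20

Recall: g is injective when g(u) = g(v) forces u = v.
Suppose g(u) = g(v) in ℤ_{107}. Then 20u + 30 ≡ 20v + 30 (mod 107), so 20(u − v) ≡ 0 (mod 107).
Since gcd(20, 107) = 1, 20 is invertible modulo 107, therefore u − v ≡ 0 (mod 107), i.e. u = v.
We now compute 20⁻¹ mod 107 explicitly. Euclid's algorithm: 107 = 5·20 + 7, 20 = 2·7 + 6, 7 = 1·6 + 1; back-substituting gives 1 = 91·20 − 17·107, so 20⁻¹ ≡ 91 (mod 107).
For any y ∈ ℤ_{107}, x = 91(y − 30) mod 107 satisfies g(x) = 20·91(y − 30) + 30 ≡ y (since 20·91 ≡ 1 mod 107). So every y has a preimage.
Therefore g is bijective.
Since g is bijective, we compute g⁻¹(2): solve 20x + 30 ≡ 2 (mod 107), i.e. 20x ≡ 79 (mod 107).
Multiplying by 20⁻¹ = 91 gives x ≡ 91·79 = 7189 = 67·107 + 20 ≡ 20 (mod 107).
Check: g(20) = 20·20 + 30 = 430 = 4·107 + 2 ≡ 2 (mod 107).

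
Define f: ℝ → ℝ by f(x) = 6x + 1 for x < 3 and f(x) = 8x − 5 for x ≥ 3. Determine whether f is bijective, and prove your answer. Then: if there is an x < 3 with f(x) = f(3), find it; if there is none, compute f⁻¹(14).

Both pieces are strictly increasing (slopes 6 and 8), so each is injective on its own interval.
The left piece maps (−∞, 3) onto (−∞, 19); the right piece maps [3, ∞) onto [19, ∞).
Since 19 = 19, the images partition ℝ: f is injective and surjective, hence bijective.
Because the two images are disjoint, no x < 3 has f(x) = f(3), so we compute f⁻¹(14): 14 lies in (−∞, 19), so solve 6x + 1 = 14: x = (14 − 1)/6 = 13/6.

13/6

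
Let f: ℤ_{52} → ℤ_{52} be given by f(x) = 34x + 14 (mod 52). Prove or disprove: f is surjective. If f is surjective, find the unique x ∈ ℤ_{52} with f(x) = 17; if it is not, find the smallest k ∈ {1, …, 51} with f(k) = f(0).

Since gcd(34, 52) = 2, we have 34x ≡ 0 (mod 2) for all x, so f(x) ≡ 0 (mod 2).
But 1 ≢ 0 (mod 2), so 1 ∈ ℤ_{52} has no preimage. So f is not surjective.
Since f is not surjective, we find the least positive k with f(k) = f(0): this means 34k ≡ 0 (mod 52), i.e. 52 ∣ 34k. Since gcd(34, 52) = 2, dividing through by 2 this holds exactly when 26 ∣ 17k, and as gcd(17, 26) = 1, exactly when 26 ∣ k.
The smallest positive such k is 26.

26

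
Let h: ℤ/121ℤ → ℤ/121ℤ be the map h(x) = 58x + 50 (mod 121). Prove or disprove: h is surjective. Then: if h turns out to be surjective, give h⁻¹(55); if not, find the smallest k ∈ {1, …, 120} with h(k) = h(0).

119

Since gcd(58, 121) = 1, 58 is invertible modulo 121. Euclid's algorithm: 121 = 2·58 + 5, 58 = 11·5 + 3, 5 = 1·3 + 2, 3 = 1·2 + 1; back-substituting gives 1 = 48·58 − 23·121, so 58⁻¹ ≡ 48 (mod 121).
For any y ∈ ℤ/121ℤ, x = 48(y − 50) mod 121 satisfies h(x) = 58·48(y − 50) + 50 ≡ y (since 58·48 ≡ 1 mod 121). So every y has a preimage.
Therefore h is surjective.
Since h is surjective, we compute h⁻¹(55): solve 58x + 50 ≡ 55 (mod 121), i.e. 58x ≡ 5 (mod 121).
Multiplying by 58⁻¹ = 48 gives x ≡ 48·5 = 240 = 1·121 + 119 ≡ 119 (mod 121).
Check: h(119) = 58·119 + 50 = 6952 = 57·121 + 55 ≡ 55 (mod 121).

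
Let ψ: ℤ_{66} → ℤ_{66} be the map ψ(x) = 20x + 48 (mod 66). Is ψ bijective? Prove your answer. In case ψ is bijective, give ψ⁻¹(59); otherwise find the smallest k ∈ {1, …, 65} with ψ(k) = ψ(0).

33

We have gcd(20, 66) = 2 > 1. Taking a = 0 and b = 33: ψ(0) = 48 and ψ(33) = 20·33 + 48 = 708 ≡ 48 (mod 66).
So ψ(0) = ψ(33) while 0 ≠ 33, so ψ is not injective, hence not bijective.
Since ψ is not bijective, we find the least positive k with ψ(k) = ψ(0): this means 20k ≡ 0 (mod 66), i.e. 66 ∣ 20k. Since gcd(20, 66) = 2, dividing through by 2 this holds exactly when 33 ∣ 10k, and as gcd(10, 33) = 1, exactly when 33 ∣ k.
The smallest positive such k is 33.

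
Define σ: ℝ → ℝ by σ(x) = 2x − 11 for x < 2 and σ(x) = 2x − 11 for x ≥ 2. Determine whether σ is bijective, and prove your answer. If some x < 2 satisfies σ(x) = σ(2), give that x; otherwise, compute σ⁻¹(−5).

Both pieces are strictly increasing (slopes 2 and 2), so each is injective on its own interval.
The left piece maps (−∞, 2) onto (−∞, −7); the right piece maps [2, ∞) onto [−7, ∞).
Since −7 = −7, the images partition ℝ: σ is injective and surjective, hence bijective.
Because the two images are disjoint, no x < 2 has σ(x) = σ(2), so we compute σ⁻¹(−5): −5 lies in [−7, ∞), so solve 2x − 11 = −5: x = (−5 + 11)/2 = 3.

3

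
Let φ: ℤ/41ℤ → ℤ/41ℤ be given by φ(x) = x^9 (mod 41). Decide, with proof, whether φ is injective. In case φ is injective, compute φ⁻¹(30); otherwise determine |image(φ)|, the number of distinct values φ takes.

Since 41 is prime, the nonzero elements of ℤ/41ℤ form a cyclic group of order 40.
As gcd(9, 40) = 1, raising to the 9th power is a bijection on this group: if x_1^9 ≡ x_2^9 then (x_1x_2^{−1})^9 = 1, and the only element of order dividing gcd(9, 40) = 1 is 1, so x_1 = x_2.
With φ(0) = 0 this makes φ injective on all of ℤ/41ℤ, hence bijective (finite equal-size domain and codomain). In particular φ is injective.
Since φ is injective, we find the preimage of 30. The inverse of x ↦ x^9 on (ℤ/41ℤ)^× is x ↦ x^9, because 9·9 = 81 = 2·40 + 1 ≡ 1 (mod 40) and x^{40} = 1 for x ≠ 0 (Fermat). So φ⁻¹(30) = 30^9 mod 41.
Repeated squaring mod 41: 30^1 ≡ 30, 30^2 ≡ 30² = 900 ≡ 39, 30^4 ≡ 39² = 1521 ≡ 4, 30^8 ≡ 4² = 16. Since 9 = 8 + 1, 30^9 ≡ 16·30: 16·30 = 480 ≡ 29. So 30^9 ≡ 29 (mod 41).
Hence φ⁻¹(30) = 29.

29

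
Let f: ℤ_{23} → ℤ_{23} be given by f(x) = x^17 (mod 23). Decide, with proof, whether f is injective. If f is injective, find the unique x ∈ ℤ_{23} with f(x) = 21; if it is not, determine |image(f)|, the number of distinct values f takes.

Since 23 is prime, the nonzero elements of ℤ_{23} form a cyclic group of order 22.
As gcd(17, 22) = 1, raising to the 17th power is a bijection on this group: if x_1^17 ≡ x_2^17 then (x_1x_2^{−1})^17 = 1, and the only element of order dividing gcd(17, 22) = 1 is 1, so x_1 = x_2.
With f(0) = 0 this makes f injective on all of ℤ_{23}, hence bijective (finite equal-size domain and codomain). In particular f is injective.
Since f is injective, we find the preimage of 21. The inverse of x ↦ x^17 on (ℤ_{23})^× is x ↦ x^13, because 17·13 = 221 = 10·22 + 1 ≡ 1 (mod 22) and x^{22} = 1 for x ≠ 0 (Fermat). So f⁻¹(21) = 21^13 mod 23.
Repeated squaring mod 23: 21^1 ≡ 21, 21^2 ≡ 21² = 441 ≡ 4, 21^4 ≡ 4² = 16, 21^8 ≡ 16² = 256 ≡ 3. Since 13 = 8 + 4 + 1, 21^13 ≡ 3·16·21: 3·16 = 48 ≡ 2, then 2·21 = 42 ≡ 19. So 21^13 ≡ 19 (mod 23).
Hence f⁻¹(21) = 19.

19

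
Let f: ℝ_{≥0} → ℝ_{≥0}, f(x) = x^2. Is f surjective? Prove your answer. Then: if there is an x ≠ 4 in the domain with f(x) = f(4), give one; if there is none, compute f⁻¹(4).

For any y ∈ ℝ_{≥0}, x = y^{1/2} ∈ ℝ_{≥0} gives f(x) = y, so f is surjective.
Since x ↦ x^2 is strictly increasing on ℝ_{≥0}, it is injective there, so no x ≠ 4 in the domain has f(x) = f(4). We therefore compute f⁻¹(4) = 4^{1/2} = 2 (indeed 2^2 = 4).

2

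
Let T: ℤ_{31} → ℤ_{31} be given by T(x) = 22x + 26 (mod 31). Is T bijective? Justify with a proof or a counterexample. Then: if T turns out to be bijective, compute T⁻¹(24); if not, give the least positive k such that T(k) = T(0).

Recall: T is injective if T(a) = T(b) implies a = b.
Suppose T(a) = T(b) in ℤ_{31}. Then 22a + 26 ≡ 22b + 26 (mod 31), hence 22(a − b) ≡ 0 (mod 31).
Since gcd(22, 31) = 1, 22 is invertible modulo 31, thus a − b ≡ 0 (mod 31), i.e. a = b.
We now compute 22⁻¹ mod 31 explicitly. Euclid's algorithm: 31 = 1·22 + 9, 22 = 2·9 + 4, 9 = 2·4 + 1; back-substituting gives 1 = 24·22 − 17·31, so 22⁻¹ ≡ 24 (mod 31).
For any y ∈ ℤ_{31}, x = 24(y − 26) mod 31 satisfies T(x) = 22·24(y − 26) + 26 ≡ y (since 22·24 ≡ 1 mod 31). So every y has a preimage.
Thus T is bijective.
Since T is bijective, we compute T⁻¹(24): solve 22x + 26 ≡ 24 (mod 31), i.e. 22x ≡ 29 (mod 31).
Multiplying by 22⁻¹ = 24 gives x ≡ 24·29 = 696 = 22·31 + 14 ≡ 14 (mod 31).
Check: T(14) = 22·14 + 26 = 334 = 10·31 + 24 ≡ 24 (mod 31).

14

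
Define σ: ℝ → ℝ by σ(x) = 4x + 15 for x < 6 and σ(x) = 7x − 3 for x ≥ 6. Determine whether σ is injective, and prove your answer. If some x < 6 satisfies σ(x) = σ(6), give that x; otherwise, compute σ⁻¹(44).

47/7

Both pieces are strictly increasing (slopes 4 and 7), so each is injective on its own interval.
The left piece maps (−∞, 6) onto (−∞, 39); the right piece maps [6, ∞) onto [39, ∞).
These images are disjoint, so no value is attained by both pieces. So σ is injective.
Because the two images are disjoint, no x < 6 has σ(x) = σ(6), so we compute σ⁻¹(44): 44 lies in [39, ∞), so solve 7x − 3 = 44: x = (44 + 3)/7 = 47/7.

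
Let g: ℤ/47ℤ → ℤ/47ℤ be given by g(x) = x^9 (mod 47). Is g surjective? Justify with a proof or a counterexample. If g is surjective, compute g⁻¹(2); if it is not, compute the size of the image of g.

Since 47 is prime, the nonzero elements of ℤ/47ℤ form a cyclic group of order 46.
As gcd(9, 46) = 1, raising to the 9th power is a bijection on this group: if s^9 ≡ t^9 then (st^{−1})^9 = 1, and the only element of order dividing gcd(9, 46) = 1 is 1, so s = t.
With g(0) = 0 this makes g injective on all of ℤ/47ℤ, hence bijective (finite equal-size domain and codomain). In particular g is surjective.
Since g is surjective, we find the preimage of 2. The inverse of x ↦ x^9 on (ℤ/47ℤ)^× is x ↦ x^41, because 9·41 = 369 = 8·46 + 1 ≡ 1 (mod 46) and x^{46} = 1 for x ≠ 0 (Fermat). So g⁻¹(2) = 2^41 mod 47.
Repeated squaring mod 47: 2^1 ≡ 2, 2^2 ≡ 2² = 4, 2^4 ≡ 4² = 16, 2^8 ≡ 16² = 256 ≡ 21, 2^16 ≡ 21² = 441 ≡ 18, 2^32 ≡ 18² = 324 ≡ 42. Since 41 = 32 + 8 + 1, 2^41 ≡ 42·21·2: 42·21 = 882 ≡ 36, then 36·2 = 72 ≡ 25. So 2^41 ≡ 25 (mod 47).
Hence g⁻¹(2) = 25.

25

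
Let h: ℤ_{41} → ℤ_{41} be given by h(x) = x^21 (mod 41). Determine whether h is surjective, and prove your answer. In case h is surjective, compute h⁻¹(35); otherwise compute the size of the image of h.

Since 41 is prime, the nonzero elements of ℤ_{41} form a cyclic group of order 40.
As gcd(21, 40) = 1, raising to the 21st power is a bijection on this group: if u^21 ≡ v^21 then (uv^{−1})^21 = 1, and the only element of order dividing gcd(21, 40) = 1 is 1, so u = v.
With h(0) = 0 this makes h injective on all of ℤ_{41}, hence bijective (finite equal-size domain and codomain). In particular h is surjective.
Since h is surjective, we find the preimage of 35. The inverse of x ↦ x^21 on (ℤ_{41})^× is x ↦ x^21, because 21·21 = 441 = 11·40 + 1 ≡ 1 (mod 40) and x^{40} = 1 for x ≠ 0 (Fermat). So h⁻¹(35) = 35^21 mod 41.
Repeated squaring mod 41: 35^1 ≡ 35, 35^2 ≡ 35² = 1225 ≡ 36, 35^4 ≡ 36² = 1296 ≡ 25, 35^8 ≡ 25² = 625 ≡ 10, 35^16 ≡ 10² = 100 ≡ 18. Since 21 = 16 + 4 + 1, 35^21 ≡ 18·25·35: 18·25 = 450 ≡ 40, then 40·35 = 1400 ≡ 6. So 35^21 ≡ 6 (mod 41).
Hence h⁻¹(35) = 6.

6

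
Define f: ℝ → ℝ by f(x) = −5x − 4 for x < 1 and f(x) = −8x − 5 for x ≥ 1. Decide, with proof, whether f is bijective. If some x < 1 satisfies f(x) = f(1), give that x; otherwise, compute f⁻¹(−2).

Both pieces are strictly decreasing (slopes −5 and −8), so each is injective on its own interval.
The left piece maps (−∞, 1) onto (−9, ∞); the right piece maps [1, ∞) onto (−∞, −13].
The images leave a gap (−9 has no preimage), so f is not surjective, hence not bijective.
Because the two images are disjoint, no x < 1 has f(x) = f(1), so we compute f⁻¹(−2): −2 lies in (−9, ∞), so solve −5x − 4 = −2: x = (−2 + 4)/(−5) = −2/5.

-2/5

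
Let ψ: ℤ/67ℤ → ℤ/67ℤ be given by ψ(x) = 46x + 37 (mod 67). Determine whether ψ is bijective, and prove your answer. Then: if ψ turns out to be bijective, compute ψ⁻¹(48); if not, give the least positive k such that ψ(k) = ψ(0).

25

Recall that ψ is injective if ψ(u) = ψ(v) implies u = v.
Suppose ψ(u) = ψ(v) in ℤ/67ℤ. Then 46u + 37 ≡ 46v + 37 (mod 67), thus 46(u − v) ≡ 0 (mod 67).
Since gcd(46, 67) = 1, 46 is invertible modulo 67, hence u − v ≡ 0 (mod 67), i.e. u = v.
We now compute 46⁻¹ mod 67 explicitly. Euclid's algorithm: 67 = 1·46 + 21, 46 = 2·21 + 4, 21 = 5·4 + 1; back-substituting gives 1 = 51·46 − 35·67, so 46⁻¹ ≡ 51 (mod 67).
Then y ↦ 51(y − 37) is a two-sided inverse to ψ, so every y ∈ ℤ/67ℤ has a preimage.
Therefore ψ is bijective.
Since ψ is bijective, we find ψ⁻¹(48): we need 46x ≡ 48 − 37 ≡ 11 (mod 67). Using 46⁻¹ = 51: x ≡ 51·11 = 561 = 8·67 + 25, so x = 25.
Check: ψ(25) = 46·25 + 37 = 1187 = 17·67 + 48 ≡ 48 (mod 67).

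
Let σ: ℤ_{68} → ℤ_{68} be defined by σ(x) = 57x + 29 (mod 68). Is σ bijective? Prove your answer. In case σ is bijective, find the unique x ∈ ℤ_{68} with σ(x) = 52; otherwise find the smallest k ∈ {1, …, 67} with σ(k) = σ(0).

Suppose σ(x_1) = σ(x_2) in ℤ_{68}. Then 57x_1 + 29 ≡ 57x_2 + 29 (mod 68), thus 57(x_1 − x_2) ≡ 0 (mod 68).
Since gcd(57, 68) = 1, 57 is invertible modulo 68, hence x_1 − x_2 ≡ 0 (mod 68), i.e. x_1 = x_2.
We now compute 57⁻¹ mod 68 explicitly. Euclid's algorithm: 68 = 1·57 + 11, 57 = 5·11 + 2, 11 = 5·2 + 1; back-substituting gives 1 = 37·57 − 31·68, so 57⁻¹ ≡ 37 (mod 68).
For any y ∈ ℤ_{68}, x = 37(y − 29) mod 68 satisfies σ(x) = 57·37(y − 29) + 29 ≡ y (since 57·37 ≡ 1 mod 68). So every y has a preimage.
So σ is bijective.
Since σ is bijective, we find σ⁻¹(52): we need 57x ≡ 52 − 29 ≡ 23 (mod 68). Using 57⁻¹ = 37: x ≡ 37·23 = 851 = 12·68 + 35, so x = 35.
Check: σ(35) = 57·35 + 29 = 2024 = 29·68 + 52 ≡ 52 (mod 68).

35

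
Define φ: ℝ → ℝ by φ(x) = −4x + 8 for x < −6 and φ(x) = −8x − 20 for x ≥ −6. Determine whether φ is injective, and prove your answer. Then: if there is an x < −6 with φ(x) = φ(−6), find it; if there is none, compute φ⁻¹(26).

Both pieces are strictly decreasing (slopes −4 and −8), so each is injective on its own interval.
The left piece maps (−∞, −6) onto (32, ∞); the right piece maps [−6, ∞) onto (−∞, 28].
These images are disjoint, so no value is attained by both pieces. Hence φ is injective.
Because the two images are disjoint, no x < −6 has φ(x) = φ(−6), so we compute φ⁻¹(26): 26 lies in (−∞, 28], so solve −8x − 20 = 26: x = (26 + 20)/(−8) = −23/4.

-23/4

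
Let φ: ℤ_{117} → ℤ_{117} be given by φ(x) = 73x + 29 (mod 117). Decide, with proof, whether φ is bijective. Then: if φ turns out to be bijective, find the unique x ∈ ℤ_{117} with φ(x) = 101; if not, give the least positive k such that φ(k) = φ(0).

9

Recall that injectivity means: for all x_1, x_2 in the domain, φ(x_1) = φ(x_2) implies x_1 = x_2.
Suppose φ(x_1) = φ(x_2) in ℤ_{117}. Then 73x_1 + 29 ≡ 73x_2 + 29 (mod 117), thus 73(x_1 − x_2) ≡ 0 (mod 117).
Since gcd(73, 117) = 1, 73 is invertible modulo 117, therefore x_1 − x_2 ≡ 0 (mod 117), i.e. x_1 = x_2.
We now compute 73⁻¹ mod 117 explicitly. Euclid's algorithm: 117 = 1·73 + 44, 73 = 1·44 + 29, 44 = 1·29 + 15, 29 = 1·15 + 14, 15 = 1·14 + 1; back-substituting gives 1 = 109·73 − 68·117, so 73⁻¹ ≡ 109 (mod 117).
For any y ∈ ℤ_{117}, x = 109(y − 29) mod 117 satisfies φ(x) = 73·109(y − 29) + 29 ≡ y (since 73·109 ≡ 1 mod 117). So every y has a preimage.
Thus φ is bijective.
Since φ is bijective, we compute φ⁻¹(101): solve 73x + 29 ≡ 101 (mod 117), i.e. 73x ≡ 72 (mod 117).
Multiplying by 73⁻¹ = 109 gives x ≡ 109·72 = 7848 = 67·117 + 9 ≡ 9 (mod 117).
Check: φ(9) = 73·9 + 29 = 686 = 5·117 + 101 ≡ 101 (mod 117).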